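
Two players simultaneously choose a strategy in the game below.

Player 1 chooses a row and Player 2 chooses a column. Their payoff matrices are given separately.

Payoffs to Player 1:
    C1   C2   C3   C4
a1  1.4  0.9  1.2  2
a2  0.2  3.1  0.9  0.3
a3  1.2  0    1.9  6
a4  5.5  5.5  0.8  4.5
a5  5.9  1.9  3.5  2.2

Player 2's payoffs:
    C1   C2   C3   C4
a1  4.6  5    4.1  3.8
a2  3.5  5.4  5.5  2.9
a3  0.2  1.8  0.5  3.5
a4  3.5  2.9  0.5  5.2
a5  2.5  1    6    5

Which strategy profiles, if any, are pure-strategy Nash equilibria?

The pure Nash equilibria are (a3, C4), (a5, C3).

Mark each player's best response to every combination of opponents' strategies; a profile where every player is best-responding is a pure Nash equilibrium.
Player 1 against C1: payoffs 1.4, 0.2, 1.2, 5.5, 5.9 → best response a5.
Player 1 against C2: payoffs 0.9, 3.1, 0, 5.5, 1.9 → best response a4.
Player 1 against C3: payoffs 1.2, 0.9, 1.9, 0.8, 3.5 → best response a5.
Player 1 against C4: payoffs 2, 0.3, 6, 4.5, 2.2 → best response a3.
Player 2 against a1: payoffs 4.6, 5, 4.1, 3.8 → best response C2.
Player 2 against a2: payoffs 3.5, 5.4, 5.5, 2.9 → best response C3.
Player 2 against a3: payoffs 0.2, 1.8, 0.5, 3.5 → best response C4.
Player 2 against a4: payoffs 3.5, 2.9, 0.5, 5.2 → best response C4.
Player 2 against a5: payoffs 2.5, 1, 6, 5 → best response C3.
Mutual best responses: (a3, C4); (a5, C3).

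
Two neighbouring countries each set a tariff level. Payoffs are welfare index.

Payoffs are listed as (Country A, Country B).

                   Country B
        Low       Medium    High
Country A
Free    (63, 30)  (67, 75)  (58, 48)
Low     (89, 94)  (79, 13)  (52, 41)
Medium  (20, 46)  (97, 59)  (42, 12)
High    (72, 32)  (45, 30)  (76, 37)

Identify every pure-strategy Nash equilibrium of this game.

The pure Nash equilibria are (Low, Low); (Medium, Medium); (High, High).

Country A against Low: payoffs 63, 89, 20, 72 → best response Low.
Country A against Medium: payoffs 67, 79, 97, 45 → best response Medium.
Country A against High: payoffs 58, 52, 42, 76 → best response High.
Country B against Free: payoffs 30, 75, 48 → best response Medium.
Country B against Low: payoffs 94, 13, 41 → best response Low.
Country B against Medium: payoffs 46, 59, 12 → best response Medium.
Country B against High: payoffs 32, 30, 37 → best response High.
Mutual best responses: (Low, Low); (Medium, Medium); (High, High).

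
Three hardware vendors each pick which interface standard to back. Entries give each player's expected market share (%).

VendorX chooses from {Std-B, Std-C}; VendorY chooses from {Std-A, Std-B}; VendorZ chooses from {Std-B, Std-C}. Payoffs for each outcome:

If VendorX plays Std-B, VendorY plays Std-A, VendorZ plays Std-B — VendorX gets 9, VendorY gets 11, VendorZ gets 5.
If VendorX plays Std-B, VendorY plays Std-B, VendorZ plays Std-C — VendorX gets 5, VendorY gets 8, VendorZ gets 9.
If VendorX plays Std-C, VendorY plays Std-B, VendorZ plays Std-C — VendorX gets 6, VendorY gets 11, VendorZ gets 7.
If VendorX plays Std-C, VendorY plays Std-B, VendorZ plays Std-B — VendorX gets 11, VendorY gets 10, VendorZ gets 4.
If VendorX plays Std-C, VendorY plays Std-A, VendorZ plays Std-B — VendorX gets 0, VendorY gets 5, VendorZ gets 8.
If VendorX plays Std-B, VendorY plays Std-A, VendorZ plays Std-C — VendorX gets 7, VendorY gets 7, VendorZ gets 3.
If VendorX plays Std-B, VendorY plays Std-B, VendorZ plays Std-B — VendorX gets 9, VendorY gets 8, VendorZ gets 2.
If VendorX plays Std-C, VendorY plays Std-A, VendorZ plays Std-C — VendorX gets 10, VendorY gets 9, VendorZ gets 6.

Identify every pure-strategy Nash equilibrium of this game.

Pure-strategy Nash equilibria: (Std-B, Std-A, Std-B) and (Std-C, Std-B, Std-C)

VendorX against (Std-A, Std-B): payoffs 9, 0 → best response Std-B.
VendorX against (Std-A, Std-C): payoffs 7, 10 → best response Std-C.
VendorX against (Std-B, Std-B): payoffs 9, 11 → best response Std-C.
VendorX against (Std-B, Std-C): payoffs 5, 6 → best response Std-C.
VendorY against (Std-B, Std-B): payoffs 11, 8 → best response Std-A.
VendorY against (Std-B, Std-C): payoffs 7, 8 → best response Std-B.
VendorY against (Std-C, Std-B): payoffs 5, 10 → best response Std-B.
VendorY against (Std-C, Std-C): payoffs 9, 11 → best response Std-B.
VendorZ against (Std-B, Std-A): payoffs 5, 3 → best response Std-B.
VendorZ against (Std-B, Std-B): payoffs 2, 9 → best response Std-C.
VendorZ against (Std-C, Std-A): payoffs 8, 6 → best response Std-B.
VendorZ against (Std-C, Std-B): payoffs 4, 7 → best response Std-C.
Mutual best responses: (Std-B, Std-A, Std-B); (Std-C, Std-B, Std-C).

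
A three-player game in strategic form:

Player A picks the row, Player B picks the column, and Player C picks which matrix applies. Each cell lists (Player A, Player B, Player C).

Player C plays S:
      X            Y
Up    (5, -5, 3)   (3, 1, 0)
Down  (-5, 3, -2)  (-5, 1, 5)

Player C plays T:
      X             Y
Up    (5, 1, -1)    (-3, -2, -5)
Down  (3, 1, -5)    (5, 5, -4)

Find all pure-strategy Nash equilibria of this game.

Player A against (X, S): payoffs 5, -5 → best response Up.
Player A against (X, T): payoffs 5, 3 → best response Up.
Player A against (Y, S): payoffs 3, -5 → best response Up.
Player A against (Y, T): payoffs -3, 5 → best response Down.
Player B against (Up, S): payoffs -5, 1 → best response Y.
Player B against (Up, T): payoffs 1, -2 → best response X.
Player B against (Down, S): payoffs 3, 1 → best response X.
Player B against (Down, T): payoffs 1, 5 → best response Y.
Player C against (Up, X): payoffs 3, -1 → best response S.
Player C against (Up, Y): payoffs 0, -5 → best response S.
Player C against (Down, X): payoffs -2, -5 → best response S.
Player C against (Down, Y): payoffs 5, -4 → best response S.
Mutual best responses: (Up, Y, S).

Pure NE: (Up, Y, S)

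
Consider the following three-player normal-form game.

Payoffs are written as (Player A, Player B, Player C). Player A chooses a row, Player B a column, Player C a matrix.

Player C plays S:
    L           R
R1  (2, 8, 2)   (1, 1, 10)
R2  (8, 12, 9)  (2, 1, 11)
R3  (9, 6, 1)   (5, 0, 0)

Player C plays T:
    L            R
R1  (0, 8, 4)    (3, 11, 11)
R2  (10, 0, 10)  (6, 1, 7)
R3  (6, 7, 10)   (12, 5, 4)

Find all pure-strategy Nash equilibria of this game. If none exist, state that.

Player A against (L, S): payoffs 2, 8, 9 → best response R3.
Player A against (L, T): payoffs 0, 10, 6 → best response R2.
Player A against (R, S): payoffs 1, 2, 5 → best response R3.
Player A against (R, T): payoffs 3, 6, 12 → best response R3.
Player B against (R1, S): payoffs 8, 1 → best response L.
Player B against (R1, T): payoffs 8, 11 → best response R.
Player B against (R2, S): payoffs 12, 1 → best response L.
Player B against (R2, T): payoffs 0, 1 → best response R.
Player B against (R3, S): payoffs 6, 0 → best response L.
Player B against (R3, T): payoffs 7, 5 → best response L.
Player C against (R1, L): payoffs 2, 4 → best response T.
Player C against (R1, R): payoffs 10, 11 → best response T.
Player C against (R2, L): payoffs 9, 10 → best response T.
Player C against (R2, R): payoffs 11, 7 → best response S.
Player C against (R3, L): payoffs 1, 10 → best response T.
Player C against (R3, R): payoffs 0, 4 → best response T.
No profile is a mutual best response for all players.

none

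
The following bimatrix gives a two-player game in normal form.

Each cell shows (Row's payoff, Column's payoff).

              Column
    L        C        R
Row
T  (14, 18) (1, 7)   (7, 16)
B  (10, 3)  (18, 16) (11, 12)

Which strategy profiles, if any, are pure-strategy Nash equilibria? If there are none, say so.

Pure-strategy Nash equilibria: (T, L) and (B, C)

(T, L): Row gets 14, best alternative 10; Column gets 18, best alternative 16. No profitable deviation — NE.
(T, C): Row can switch to B (1 → 18). Not NE.
(T, R): Row can switch to B (7 → 11). Not NE.
(B, L): Row can switch to T (10 → 14). Not NE.
(B, C): Row gets 18, best alternative 1; Column gets 16, best alternative 12. No profitable deviation — NE.
(B, R): Column can switch to C (12 → 16). Not NE.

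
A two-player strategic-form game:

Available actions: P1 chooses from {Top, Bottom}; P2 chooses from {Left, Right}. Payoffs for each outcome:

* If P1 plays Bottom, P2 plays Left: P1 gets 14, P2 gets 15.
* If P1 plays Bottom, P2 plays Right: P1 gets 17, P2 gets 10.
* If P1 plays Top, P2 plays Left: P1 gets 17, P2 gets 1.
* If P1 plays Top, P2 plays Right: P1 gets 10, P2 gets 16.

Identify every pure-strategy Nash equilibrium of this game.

P1 against Left: payoffs 17, 14 → best response Top.
P1 against Right: payoffs 10, 17 → best response Bottom.
P2 against Top: payoffs 1, 16 → best response Right.
P2 against Bottom: payoffs 15, 10 → best response Left.
No profile is a mutual best response for all players.

This game has no pure Nash equilibrium.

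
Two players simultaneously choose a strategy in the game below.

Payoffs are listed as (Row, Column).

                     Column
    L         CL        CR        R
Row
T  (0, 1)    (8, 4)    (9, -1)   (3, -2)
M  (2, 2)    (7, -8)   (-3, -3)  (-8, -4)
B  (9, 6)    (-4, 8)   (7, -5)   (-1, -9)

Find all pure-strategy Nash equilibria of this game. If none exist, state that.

Row against L: payoffs 0, 2, 9 → best response B.
Row against CL: payoffs 8, 7, -4 → best response T.
Row against CR: payoffs 9, -3, 7 → best response T.
Row against R: payoffs 3, -8, -1 → best response T.
Column against T: payoffs 1, 4, -1, -2 → best response CL.
Column against M: payoffs 2, -8, -3, -4 → best response L.
Column against B: payoffs 6, 8, -5, -9 → best response CL.
Mutual best responses: (T, CL).

(T, CL)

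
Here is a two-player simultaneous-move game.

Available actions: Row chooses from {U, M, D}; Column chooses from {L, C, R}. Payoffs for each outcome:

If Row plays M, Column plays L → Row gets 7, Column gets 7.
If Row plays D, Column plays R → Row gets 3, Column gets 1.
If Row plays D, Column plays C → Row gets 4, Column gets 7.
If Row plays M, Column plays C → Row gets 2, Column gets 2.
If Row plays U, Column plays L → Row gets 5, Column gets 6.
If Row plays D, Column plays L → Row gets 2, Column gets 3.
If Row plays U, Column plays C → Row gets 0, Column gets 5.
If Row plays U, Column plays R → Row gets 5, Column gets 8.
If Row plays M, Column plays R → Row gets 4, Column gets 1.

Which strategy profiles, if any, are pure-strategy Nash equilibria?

The pure Nash equilibria are (U, R); (M, L); (D, C).

Row against L: payoffs 5, 7, 2 → best response M.
Row against C: payoffs 0, 2, 4 → best response D.
Row against R: payoffs 5, 4, 3 → best response U.
Column against U: payoffs 6, 5, 8 → best response R.
Column against M: payoffs 7, 2, 1 → best response L.
Column against D: payoffs 3, 7, 1 → best response C.
Mutual best responses: (U, R); (M, L); (D, C).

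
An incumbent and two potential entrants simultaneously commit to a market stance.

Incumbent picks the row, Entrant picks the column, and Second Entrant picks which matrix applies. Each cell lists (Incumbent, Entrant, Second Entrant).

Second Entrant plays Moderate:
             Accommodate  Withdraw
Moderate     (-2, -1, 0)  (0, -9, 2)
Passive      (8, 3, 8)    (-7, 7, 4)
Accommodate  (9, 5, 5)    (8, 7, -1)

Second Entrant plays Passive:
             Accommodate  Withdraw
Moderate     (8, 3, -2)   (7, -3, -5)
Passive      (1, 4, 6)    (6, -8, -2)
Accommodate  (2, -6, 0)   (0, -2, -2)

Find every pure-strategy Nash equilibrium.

(Accommodate, Withdraw, Moderate)

(Moderate, Accommodate, Moderate): Incumbent can switch to Passive (-2 → 8). Not NE.
(Moderate, Accommodate, Passive): Second Entrant can switch to Moderate (-2 → 0). Not NE.
(Moderate, Withdraw, Moderate): Incumbent can switch to Accommodate (0 → 8). Not NE.
(Moderate, Withdraw, Passive): Entrant can switch to Accommodate (-3 → 3). Not NE.
(Passive, Accommodate, Moderate): Incumbent can switch to Accommodate (8 → 9). Not NE.
(Passive, Accommodate, Passive): Incumbent can switch to Moderate (1 → 8). Not NE.
(Passive, Withdraw, Moderate): Incumbent can switch to Moderate (-7 → 0). Not NE.
(Passive, Withdraw, Passive): Incumbent can switch to Moderate (6 → 7). Not NE.
(Accommodate, Withdraw, Moderate): Incumbent gets 8, best alternative 0; Entrant gets 7, best alternative 5; Second Entrant gets -1, best alternative -2. No profitable deviation — NE.
(The remaining 3 profiles each have a profitable deviation by the same check.)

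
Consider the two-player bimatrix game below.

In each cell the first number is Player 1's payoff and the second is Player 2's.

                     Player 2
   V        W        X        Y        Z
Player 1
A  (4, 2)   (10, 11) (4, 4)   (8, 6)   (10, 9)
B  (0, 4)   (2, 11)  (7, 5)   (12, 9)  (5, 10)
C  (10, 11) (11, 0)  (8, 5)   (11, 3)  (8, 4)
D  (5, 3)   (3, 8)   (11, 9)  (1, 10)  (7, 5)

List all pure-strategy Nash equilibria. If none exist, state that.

The unique pure-strategy Nash equilibrium is (C, V).

For each player, find the best response to each opponent profile; mutual best responses are the pure NE.
Player 1 against V: payoffs 4, 0, 10, 5 → best response C.
Player 1 against W: payoffs 10, 2, 11, 3 → best response C.
Player 1 against X: payoffs 4, 7, 8, 11 → best response D.
Player 1 against Y: payoffs 8, 12, 11, 1 → best response B.
Player 1 against Z: payoffs 10, 5, 8, 7 → best response A.
Player 2 against A: payoffs 2, 11, 4, 6, 9 → best response W.
Player 2 against B: payoffs 4, 11, 5, 9, 10 → best response W.
Player 2 against C: payoffs 11, 0, 5, 3, 4 → best response V.
Player 2 against D: payoffs 3, 8, 9, 10, 5 → best response Y.
Mutual best responses: (C, V).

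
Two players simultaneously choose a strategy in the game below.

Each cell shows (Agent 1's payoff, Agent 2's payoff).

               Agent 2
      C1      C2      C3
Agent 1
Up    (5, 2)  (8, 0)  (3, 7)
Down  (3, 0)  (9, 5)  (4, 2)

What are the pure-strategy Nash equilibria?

Agent 1 against C1: payoffs 5, 3 → best response Up.
Agent 1 against C2: payoffs 8, 9 → best response Down.
Agent 1 against C3: payoffs 3, 4 → best response Down.
Agent 2 against Up: payoffs 2, 0, 7 → best response C3.
Agent 2 against Down: payoffs 0, 5, 2 → best response C2.
Mutual best responses: (Down, C2).

Pure NE: (Down, C2)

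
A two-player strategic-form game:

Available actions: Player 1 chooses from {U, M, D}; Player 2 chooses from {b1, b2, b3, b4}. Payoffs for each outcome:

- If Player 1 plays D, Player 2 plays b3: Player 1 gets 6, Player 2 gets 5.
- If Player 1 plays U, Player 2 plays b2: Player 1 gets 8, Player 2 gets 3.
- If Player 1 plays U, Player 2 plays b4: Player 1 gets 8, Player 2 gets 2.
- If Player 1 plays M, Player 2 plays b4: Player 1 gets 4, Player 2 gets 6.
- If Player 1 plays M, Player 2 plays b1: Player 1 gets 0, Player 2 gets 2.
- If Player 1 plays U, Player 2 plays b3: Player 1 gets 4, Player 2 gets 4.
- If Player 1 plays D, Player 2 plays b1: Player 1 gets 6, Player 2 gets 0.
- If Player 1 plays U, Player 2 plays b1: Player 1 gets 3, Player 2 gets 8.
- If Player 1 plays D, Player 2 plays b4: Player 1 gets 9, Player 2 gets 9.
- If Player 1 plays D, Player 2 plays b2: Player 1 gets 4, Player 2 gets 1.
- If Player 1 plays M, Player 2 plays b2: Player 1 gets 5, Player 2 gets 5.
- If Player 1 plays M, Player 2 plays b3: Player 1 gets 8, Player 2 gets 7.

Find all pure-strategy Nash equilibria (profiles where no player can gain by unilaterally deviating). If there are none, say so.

For each player, find the best response to each opponent profile; mutual best responses are the pure NE.
Player 1 against b1: payoffs 3, 0, 6 → best response D.
Player 1 against b2: payoffs 8, 5, 4 → best response U.
Player 1 against b3: payoffs 4, 8, 6 → best response M.
Player 1 against b4: payoffs 8, 4, 9 → best response D.
Player 2 against U: payoffs 8, 3, 4, 2 → best response b1.
Player 2 against M: payoffs 2, 5, 7, 6 → best response b3.
Player 2 against D: payoffs 0, 1, 5, 9 → best response b4.
Mutual best responses: (M, b3); (D, b4).

Pure-strategy Nash equilibria: (M, b3) and (D, b4)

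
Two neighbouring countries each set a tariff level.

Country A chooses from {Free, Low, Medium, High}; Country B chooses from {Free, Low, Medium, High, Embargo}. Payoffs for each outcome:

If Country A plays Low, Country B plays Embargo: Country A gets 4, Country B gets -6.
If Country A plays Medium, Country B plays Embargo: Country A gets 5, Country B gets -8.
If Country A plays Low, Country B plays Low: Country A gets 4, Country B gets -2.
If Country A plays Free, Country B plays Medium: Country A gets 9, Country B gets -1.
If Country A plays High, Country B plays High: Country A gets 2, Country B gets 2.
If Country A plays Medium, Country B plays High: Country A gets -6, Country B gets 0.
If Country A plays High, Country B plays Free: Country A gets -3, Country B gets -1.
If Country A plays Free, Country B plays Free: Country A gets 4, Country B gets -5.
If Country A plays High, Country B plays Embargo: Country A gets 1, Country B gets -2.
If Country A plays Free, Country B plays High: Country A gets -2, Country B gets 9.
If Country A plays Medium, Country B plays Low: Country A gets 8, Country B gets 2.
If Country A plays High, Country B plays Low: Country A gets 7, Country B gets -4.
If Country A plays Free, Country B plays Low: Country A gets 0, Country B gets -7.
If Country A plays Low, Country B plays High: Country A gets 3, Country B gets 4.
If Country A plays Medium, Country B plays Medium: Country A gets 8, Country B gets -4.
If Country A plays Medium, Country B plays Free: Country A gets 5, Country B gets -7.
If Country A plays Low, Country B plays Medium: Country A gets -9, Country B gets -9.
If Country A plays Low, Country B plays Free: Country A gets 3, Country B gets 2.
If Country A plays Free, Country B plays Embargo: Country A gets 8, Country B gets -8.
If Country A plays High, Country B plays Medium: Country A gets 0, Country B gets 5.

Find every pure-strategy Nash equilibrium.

The pure Nash equilibria are (Low, High); (Medium, Low).

Country A against Free: payoffs 4, 3, 5, -3 → best response Medium.
Country A against Low: payoffs 0, 4, 8, 7 → best response Medium.
Country A against Medium: payoffs 9, -9, 8, 0 → best response Free.
Country A against High: payoffs -2, 3, -6, 2 → best response Low.
Country A against Embargo: payoffs 8, 4, 5, 1 → best response Free.
Country B against Free: payoffs -5, -7, -1, 9, -8 → best response High.
Country B against Low: payoffs 2, -2, -9, 4, -6 → best response High.
Country B against Medium: payoffs -7, 2, -4, 0, -8 → best response Low.
Country B against High: payoffs -1, -4, 5, 2, -2 → best response Medium.
Mutual best responses: (Low, High); (Medium, Low).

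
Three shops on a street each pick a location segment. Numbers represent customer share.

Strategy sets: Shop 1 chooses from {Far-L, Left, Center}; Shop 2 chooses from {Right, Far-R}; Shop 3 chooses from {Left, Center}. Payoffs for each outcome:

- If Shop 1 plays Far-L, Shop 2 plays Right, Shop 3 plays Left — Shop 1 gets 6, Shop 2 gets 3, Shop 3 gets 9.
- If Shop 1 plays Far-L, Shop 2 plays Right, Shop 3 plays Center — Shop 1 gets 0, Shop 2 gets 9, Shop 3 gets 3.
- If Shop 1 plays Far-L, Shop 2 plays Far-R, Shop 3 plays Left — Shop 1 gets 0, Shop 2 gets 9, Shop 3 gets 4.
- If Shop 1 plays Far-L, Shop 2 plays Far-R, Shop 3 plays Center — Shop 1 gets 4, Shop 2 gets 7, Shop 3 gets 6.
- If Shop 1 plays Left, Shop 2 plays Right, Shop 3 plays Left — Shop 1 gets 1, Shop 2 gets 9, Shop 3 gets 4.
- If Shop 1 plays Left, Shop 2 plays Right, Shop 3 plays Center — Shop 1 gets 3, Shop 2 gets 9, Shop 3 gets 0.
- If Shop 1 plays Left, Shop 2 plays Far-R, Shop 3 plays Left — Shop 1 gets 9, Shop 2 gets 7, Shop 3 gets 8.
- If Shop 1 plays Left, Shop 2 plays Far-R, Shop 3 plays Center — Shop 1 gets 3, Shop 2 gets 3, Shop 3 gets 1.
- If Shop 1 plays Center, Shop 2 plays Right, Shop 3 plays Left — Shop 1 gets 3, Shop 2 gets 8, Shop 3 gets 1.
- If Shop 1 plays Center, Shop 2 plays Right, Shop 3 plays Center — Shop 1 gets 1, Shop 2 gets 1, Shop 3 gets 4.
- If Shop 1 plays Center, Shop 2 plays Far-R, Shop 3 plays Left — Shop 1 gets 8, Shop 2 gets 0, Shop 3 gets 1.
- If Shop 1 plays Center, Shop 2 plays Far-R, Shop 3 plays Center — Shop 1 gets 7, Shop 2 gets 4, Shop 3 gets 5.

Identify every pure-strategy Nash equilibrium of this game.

Pure NE: (Center, Far-R, Center)

Shop 1 against (Right, Left): payoffs 6, 1, 3 → best response Far-L.
Shop 1 against (Right, Center): payoffs 0, 3, 1 → best response Left.
Shop 1 against (Far-R, Left): payoffs 0, 9, 8 → best response Left.
Shop 1 against (Far-R, Center): payoffs 4, 3, 7 → best response Center.
Shop 2 against (Far-L, Left): payoffs 3, 9 → best response Far-R.
Shop 2 against (Far-L, Center): payoffs 9, 7 → best response Right.
Shop 2 against (Left, Left): payoffs 9, 7 → best response Right.
Shop 2 against (Left, Center): payoffs 9, 3 → best response Right.
Shop 2 against (Center, Left): payoffs 8, 0 → best response Right.
Shop 2 against (Center, Center): payoffs 1, 4 → best response Far-R.
Shop 3 against (Far-L, Right): payoffs 9, 3 → best response Left.
Shop 3 against (Far-L, Far-R): payoffs 4, 6 → best response Center.
Shop 3 against (Left, Right): payoffs 4, 0 → best response Left.
Shop 3 against (Left, Far-R): payoffs 8, 1 → best response Left.
Shop 3 against (Center, Right): payoffs 1, 4 → best response Center.
Shop 3 against (Center, Far-R): payoffs 1, 5 → best response Center.
Mutual best responses: (Center, Far-R, Center).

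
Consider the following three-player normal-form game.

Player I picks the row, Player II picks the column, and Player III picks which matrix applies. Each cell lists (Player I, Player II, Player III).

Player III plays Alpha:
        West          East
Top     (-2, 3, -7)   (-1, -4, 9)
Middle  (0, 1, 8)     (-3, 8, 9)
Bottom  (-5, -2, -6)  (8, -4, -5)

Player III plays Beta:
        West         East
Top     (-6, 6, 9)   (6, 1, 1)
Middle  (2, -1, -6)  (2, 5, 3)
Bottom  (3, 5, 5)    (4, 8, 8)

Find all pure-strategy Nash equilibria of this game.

There is no pure-strategy Nash equilibrium.

Check each profile: it is a Nash equilibrium iff no player can strictly gain by switching unilaterally.
(Top, West, Alpha): Player I can switch to Middle (-2 → 0). Not NE.
(Top, West, Beta): Player I can switch to Middle (-6 → 2). Not NE.
(Top, East, Alpha): Player I can switch to Bottom (-1 → 8). Not NE.
(Top, East, Beta): Player II can switch to West (1 → 6). Not NE.
(Middle, West, Alpha): Player II can switch to East (1 → 8). Not NE.
(Middle, West, Beta): Player I can switch to Bottom (2 → 3). Not NE.
(Middle, East, Alpha): Player I can switch to Top (-3 → -1). Not NE.
(Middle, East, Beta): Player I can switch to Top (2 → 6). Not NE.
(Bottom, West, Alpha): Player I can switch to Top (-5 → -2). Not NE.
(Bottom, West, Beta): Player II can switch to East (5 → 8). Not NE.
(The remaining 2 profiles each have a profitable deviation by the same check.)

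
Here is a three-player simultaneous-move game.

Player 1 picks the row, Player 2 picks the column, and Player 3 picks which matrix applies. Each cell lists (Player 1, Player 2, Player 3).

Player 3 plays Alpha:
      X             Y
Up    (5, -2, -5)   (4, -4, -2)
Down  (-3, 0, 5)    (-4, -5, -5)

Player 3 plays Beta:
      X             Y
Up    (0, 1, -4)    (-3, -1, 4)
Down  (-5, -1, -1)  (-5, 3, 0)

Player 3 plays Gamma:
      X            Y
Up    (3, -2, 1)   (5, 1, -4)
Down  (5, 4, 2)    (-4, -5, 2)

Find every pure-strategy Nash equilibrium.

No pure-strategy Nash equilibrium.

Player 1 against (X, Alpha): payoffs 5, -3 → best response Up.
Player 1 against (X, Beta): payoffs 0, -5 → best response Up.
Player 1 against (X, Gamma): payoffs 3, 5 → best response Down.
Player 1 against (Y, Alpha): payoffs 4, -4 → best response Up.
Player 1 against (Y, Beta): payoffs -3, -5 → best response Up.
Player 1 against (Y, Gamma): payoffs 5, -4 → best response Up.
Player 2 against (Up, Alpha): payoffs -2, -4 → best response X.
Player 2 against (Up, Beta): payoffs 1, -1 → best response X.
Player 2 against (Up, Gamma): payoffs -2, 1 → best response Y.
Player 2 against (Down, Alpha): payoffs 0, -5 → best response X.
Player 2 against (Down, Beta): payoffs -1, 3 → best response Y.
Player 2 against (Down, Gamma): payoffs 4, -5 → best response X.
Player 3 against (Up, X): payoffs -5, -4, 1 → best response Gamma.
Player 3 against (Up, Y): payoffs -2, 4, -4 → best response Beta.
Player 3 against (Down, X): payoffs 5, -1, 2 → best response Alpha.
Player 3 against (Down, Y): payoffs -5, 0, 2 → best response Gamma.
No profile is a mutual best response for all players.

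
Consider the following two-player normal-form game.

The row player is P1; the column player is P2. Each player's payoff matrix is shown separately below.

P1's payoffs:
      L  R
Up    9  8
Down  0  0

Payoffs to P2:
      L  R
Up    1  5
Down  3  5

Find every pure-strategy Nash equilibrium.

For each strategy profile, look for a profitable unilateral deviation.
(Up, L): P2 can switch to R (1 → 5). Not NE.
(Up, R): P1 gets 8, best alternative 0; P2 gets 5, best alternative 1. No profitable deviation — NE.
(Down, L): P1 can switch to Up (0 → 9). Not NE.
(Down, R): P1 can switch to Up (0 → 8). Not NE.

(Up, R)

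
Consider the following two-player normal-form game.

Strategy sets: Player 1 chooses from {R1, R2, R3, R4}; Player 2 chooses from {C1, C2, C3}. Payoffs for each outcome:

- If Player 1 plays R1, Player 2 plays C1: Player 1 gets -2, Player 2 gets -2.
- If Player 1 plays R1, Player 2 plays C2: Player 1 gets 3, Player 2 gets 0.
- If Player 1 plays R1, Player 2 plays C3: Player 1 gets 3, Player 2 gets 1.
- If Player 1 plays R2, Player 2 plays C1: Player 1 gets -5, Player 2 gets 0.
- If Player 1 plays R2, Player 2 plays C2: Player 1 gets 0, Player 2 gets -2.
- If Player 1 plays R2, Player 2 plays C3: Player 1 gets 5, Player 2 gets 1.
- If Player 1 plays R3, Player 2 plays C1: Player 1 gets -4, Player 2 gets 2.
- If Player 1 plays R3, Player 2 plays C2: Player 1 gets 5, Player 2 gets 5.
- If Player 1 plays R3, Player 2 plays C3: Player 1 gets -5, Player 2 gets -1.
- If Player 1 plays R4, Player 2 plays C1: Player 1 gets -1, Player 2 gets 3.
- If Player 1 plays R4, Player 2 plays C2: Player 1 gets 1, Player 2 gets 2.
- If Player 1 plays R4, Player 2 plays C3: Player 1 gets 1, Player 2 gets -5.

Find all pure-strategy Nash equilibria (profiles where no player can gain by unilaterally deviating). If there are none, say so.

Player 1 against C1: payoffs -2, -5, -4, -1 → best response R4.
Player 1 against C2: payoffs 3, 0, 5, 1 → best response R3.
Player 1 against C3: payoffs 3, 5, -5, 1 → best response R2.
Player 2 against R1: payoffs -2, 0, 1 → best response C3.
Player 2 against R2: payoffs 0, -2, 1 → best response C3.
Player 2 against R3: payoffs 2, 5, -1 → best response C2.
Player 2 against R4: payoffs 3, 2, -5 → best response C1.
Mutual best responses: (R2, C3); (R3, C2); (R4, C1).

(R2, C3), (R3, C2), (R4, C1)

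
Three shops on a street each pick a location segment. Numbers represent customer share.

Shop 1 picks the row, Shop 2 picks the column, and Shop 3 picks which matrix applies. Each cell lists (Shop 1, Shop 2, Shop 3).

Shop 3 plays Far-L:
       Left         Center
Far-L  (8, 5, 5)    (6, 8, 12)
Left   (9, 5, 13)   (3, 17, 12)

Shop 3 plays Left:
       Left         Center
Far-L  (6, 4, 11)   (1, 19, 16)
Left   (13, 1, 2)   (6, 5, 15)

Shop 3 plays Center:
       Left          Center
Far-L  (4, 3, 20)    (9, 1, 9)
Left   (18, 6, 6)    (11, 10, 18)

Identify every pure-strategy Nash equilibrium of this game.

Pure NE: (Left, Center, Center)

Shop 1 against (Left, Far-L): payoffs 8, 9 → best response Left.
Shop 1 against (Left, Left): payoffs 6, 13 → best response Left.
Shop 1 against (Left, Center): payoffs 4, 18 → best response Left.
Shop 1 against (Center, Far-L): payoffs 6, 3 → best response Far-L.
Shop 1 against (Center, Left): payoffs 1, 6 → best response Left.
Shop 1 against (Center, Center): payoffs 9, 11 → best response Left.
Shop 2 against (Far-L, Far-L): payoffs 5, 8 → best response Center.
Shop 2 against (Far-L, Left): payoffs 4, 19 → best response Center.
Shop 2 against (Far-L, Center): payoffs 3, 1 → best response Left.
Shop 2 against (Left, Far-L): payoffs 5, 17 → best response Center.
Shop 2 against (Left, Left): payoffs 1, 5 → best response Center.
Shop 2 against (Left, Center): payoffs 6, 10 → best response Center.
Shop 3 against (Far-L, Left): payoffs 5, 11, 20 → best response Center.
Shop 3 against (Far-L, Center): payoffs 12, 16, 9 → best response Left.
Shop 3 against (Left, Left): payoffs 13, 2, 6 → best response Far-L.
Shop 3 against (Left, Center): payoffs 12, 15, 18 → best response Center.
Mutual best responses: (Left, Center, Center).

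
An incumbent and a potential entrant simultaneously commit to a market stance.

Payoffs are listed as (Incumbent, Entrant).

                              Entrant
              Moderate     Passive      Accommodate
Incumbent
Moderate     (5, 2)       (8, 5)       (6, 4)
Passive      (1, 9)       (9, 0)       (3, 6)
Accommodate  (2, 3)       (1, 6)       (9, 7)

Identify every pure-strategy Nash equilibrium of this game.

(Moderate, Moderate): Entrant can switch to Passive (2 → 5). Not NE.
(Moderate, Passive): Incumbent can switch to Passive (8 → 9). Not NE.
(Moderate, Accommodate): Incumbent can switch to Accommodate (6 → 9). Not NE.
(Passive, Moderate): Incumbent can switch to Moderate (1 → 5). Not NE.
(Passive, Passive): Entrant can switch to Moderate (0 → 9). Not NE.
(Passive, Accommodate): Incumbent can switch to Moderate (3 → 6). Not NE.
(Accommodate, Moderate): Incumbent can switch to Moderate (2 → 5). Not NE.
(Accommodate, Passive): Incumbent can switch to Moderate (1 → 8). Not NE.
(Accommodate, Accommodate): Incumbent gets 9, best alternative 6; Entrant gets 7, best alternative 6. No profitable deviation — NE.

Pure NE: (Accommodate, Accommodate)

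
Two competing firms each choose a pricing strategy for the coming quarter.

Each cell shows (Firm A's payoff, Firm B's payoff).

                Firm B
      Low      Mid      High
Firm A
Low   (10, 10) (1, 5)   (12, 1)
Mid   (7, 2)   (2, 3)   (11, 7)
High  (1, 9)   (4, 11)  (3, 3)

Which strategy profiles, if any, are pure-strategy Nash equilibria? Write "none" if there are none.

For each strategy profile, look for a profitable unilateral deviation.
(Low, Low): Firm A gets 10, best alternative 7; Firm B gets 10, best alternative 5. No profitable deviation — NE.
(Low, Mid): Firm A can switch to Mid (1 → 2). Not NE.
(Low, High): Firm B can switch to Low (1 → 10). Not NE.
(Mid, Low): Firm A can switch to Low (7 → 10). Not NE.
(Mid, Mid): Firm A can switch to High (2 → 4). Not NE.
(Mid, High): Firm A can switch to Low (11 → 12). Not NE.
(High, Low): Firm A can switch to Low (1 → 10). Not NE.
(High, Mid): Firm A gets 4, best alternative 2; Firm B gets 11, best alternative 9. No profitable deviation — NE.
(High, High): Firm A can switch to Low (3 → 12). Not NE.

Pure-strategy Nash equilibria: (Low, Low) and (High, Mid)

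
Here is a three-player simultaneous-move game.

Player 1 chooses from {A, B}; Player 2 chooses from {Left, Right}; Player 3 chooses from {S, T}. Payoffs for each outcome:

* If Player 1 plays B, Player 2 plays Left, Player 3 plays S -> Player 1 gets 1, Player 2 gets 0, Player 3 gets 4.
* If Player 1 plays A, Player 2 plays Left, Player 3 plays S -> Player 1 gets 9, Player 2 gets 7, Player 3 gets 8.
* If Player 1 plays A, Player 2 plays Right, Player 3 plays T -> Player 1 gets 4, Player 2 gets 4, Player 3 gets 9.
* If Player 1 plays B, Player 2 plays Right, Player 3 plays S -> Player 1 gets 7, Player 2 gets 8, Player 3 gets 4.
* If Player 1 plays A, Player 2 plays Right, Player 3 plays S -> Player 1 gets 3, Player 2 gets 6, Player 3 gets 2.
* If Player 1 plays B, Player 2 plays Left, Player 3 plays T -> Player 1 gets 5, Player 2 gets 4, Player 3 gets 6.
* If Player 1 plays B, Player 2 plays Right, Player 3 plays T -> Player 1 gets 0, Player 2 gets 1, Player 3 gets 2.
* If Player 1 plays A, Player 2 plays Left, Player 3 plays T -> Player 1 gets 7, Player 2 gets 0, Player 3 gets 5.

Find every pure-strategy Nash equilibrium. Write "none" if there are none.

Pure-strategy Nash equilibria: (A, Left, S), (A, Right, T), (B, Right, S)

Player 1 against (Left, S): payoffs 9, 1 → best response A.
Player 1 against (Left, T): payoffs 7, 5 → best response A.
Player 1 against (Right, S): payoffs 3, 7 → best response B.
Player 1 against (Right, T): payoffs 4, 0 → best response A.
Player 2 against (A, S): payoffs 7, 6 → best response Left.
Player 2 against (A, T): payoffs 0, 4 → best response Right.
Player 2 against (B, S): payoffs 0, 8 → best response Right.
Player 2 against (B, T): payoffs 4, 1 → best response Left.
Player 3 against (A, Left): payoffs 8, 5 → best response S.
Player 3 against (A, Right): payoffs 2, 9 → best response T.
Player 3 against (B, Left): payoffs 4, 6 → best response T.
Player 3 against (B, Right): payoffs 4, 2 → best response S.
Mutual best responses: (A, Left, S); (A, Right, T); (B, Right, S).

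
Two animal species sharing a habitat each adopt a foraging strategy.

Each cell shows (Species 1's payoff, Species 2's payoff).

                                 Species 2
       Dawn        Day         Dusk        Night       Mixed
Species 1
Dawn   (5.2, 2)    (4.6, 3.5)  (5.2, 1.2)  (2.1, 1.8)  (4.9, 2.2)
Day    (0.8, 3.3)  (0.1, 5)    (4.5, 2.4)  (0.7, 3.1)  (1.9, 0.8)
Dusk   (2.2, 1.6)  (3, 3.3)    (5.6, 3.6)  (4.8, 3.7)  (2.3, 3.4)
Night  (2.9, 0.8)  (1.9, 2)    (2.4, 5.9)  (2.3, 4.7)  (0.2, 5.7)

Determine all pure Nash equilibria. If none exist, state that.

Pure-strategy Nash equilibria: (Dawn, Day) and (Dusk, Night)

(Dawn, Dawn): Species 2 can switch to Day (2 → 3.5). Not NE.
(Dawn, Day): Species 1 gets 4.6, best alternative 3; Species 2 gets 3.5, best alternative 2.2. No profitable deviation — NE.
(Dawn, Dusk): Species 1 can switch to Dusk (5.2 → 5.6). Not NE.
(Dawn, Night): Species 1 can switch to Dusk (2.1 → 4.8). Not NE.
(Dawn, Mixed): Species 2 can switch to Day (2.2 → 3.5). Not NE.
(Day, Dawn): Species 1 can switch to Dawn (0.8 → 5.2). Not NE.
(Day, Day): Species 1 can switch to Dawn (0.1 → 4.6). Not NE.
(Day, Dusk): Species 1 can switch to Dawn (4.5 → 5.2). Not NE.
(Day, Night): Species 1 can switch to Dawn (0.7 → 2.1). Not NE.
(Dusk, Night): Species 1 gets 4.8, best alternative 2.3; Species 2 gets 3.7, best alternative 3.6. No profitable deviation — NE.
(The remaining 10 profiles each have a profitable deviation by the same check.)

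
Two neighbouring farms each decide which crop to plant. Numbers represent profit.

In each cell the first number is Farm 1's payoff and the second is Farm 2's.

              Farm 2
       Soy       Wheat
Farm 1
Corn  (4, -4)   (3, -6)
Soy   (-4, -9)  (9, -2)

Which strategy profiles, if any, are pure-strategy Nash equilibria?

The pure Nash equilibria are (Corn, Soy); (Soy, Wheat).

Farm 1 against Soy: payoffs 4, -4 → best response Corn.
Farm 1 against Wheat: payoffs 3, 9 → best response Soy.
Farm 2 against Corn: payoffs -4, -6 → best response Soy.
Farm 2 against Soy: payoffs -9, -2 → best response Wheat.
Mutual best responses: (Corn, Soy); (Soy, Wheat).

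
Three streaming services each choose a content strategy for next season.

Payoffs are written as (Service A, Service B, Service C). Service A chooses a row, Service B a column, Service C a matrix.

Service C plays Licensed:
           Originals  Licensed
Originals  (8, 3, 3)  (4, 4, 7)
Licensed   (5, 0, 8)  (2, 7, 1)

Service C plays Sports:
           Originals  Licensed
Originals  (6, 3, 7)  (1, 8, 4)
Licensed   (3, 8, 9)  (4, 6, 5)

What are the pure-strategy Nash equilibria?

For each player, find the best response to each opponent profile; mutual best responses are the pure NE.
Service A against (Originals, Licensed): payoffs 8, 5 → best response Originals.
Service A against (Originals, Sports): payoffs 6, 3 → best response Originals.
Service A against (Licensed, Licensed): payoffs 4, 2 → best response Originals.
Service A against (Licensed, Sports): payoffs 1, 4 → best response Licensed.
Service B against (Originals, Licensed): payoffs 3, 4 → best response Licensed.
Service B against (Originals, Sports): payoffs 3, 8 → best response Licensed.
Service B against (Licensed, Licensed): payoffs 0, 7 → best response Licensed.
Service B against (Licensed, Sports): payoffs 8, 6 → best response Originals.
Service C against (Originals, Originals): payoffs 3, 7 → best response Sports.
Service C against (Originals, Licensed): payoffs 7, 4 → best response Licensed.
Service C against (Licensed, Originals): payoffs 8, 9 → best response Sports.
Service C against (Licensed, Licensed): payoffs 1, 5 → best response Sports.
Mutual best responses: (Originals, Licensed, Licensed).

Pure NE: (Originals, Licensed, Licensed)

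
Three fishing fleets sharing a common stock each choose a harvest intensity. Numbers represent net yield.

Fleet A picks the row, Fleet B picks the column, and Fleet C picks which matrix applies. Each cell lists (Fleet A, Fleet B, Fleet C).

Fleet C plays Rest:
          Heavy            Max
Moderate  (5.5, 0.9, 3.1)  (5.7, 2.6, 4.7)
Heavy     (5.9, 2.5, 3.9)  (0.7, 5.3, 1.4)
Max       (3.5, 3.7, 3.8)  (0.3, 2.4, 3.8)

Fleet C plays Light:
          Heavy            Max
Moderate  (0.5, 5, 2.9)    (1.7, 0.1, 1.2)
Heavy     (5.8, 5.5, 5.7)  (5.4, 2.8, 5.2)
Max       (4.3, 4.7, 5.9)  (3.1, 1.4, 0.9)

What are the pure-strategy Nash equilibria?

(Moderate, Max, Rest) and (Heavy, Heavy, Light)

(Moderate, Heavy, Rest): Fleet A can switch to Heavy (5.5 → 5.9). Not NE.
(Moderate, Heavy, Light): Fleet A can switch to Heavy (0.5 → 5.8). Not NE.
(Moderate, Max, Rest): Fleet A gets 5.7, best alternative 0.7; Fleet B gets 2.6, best alternative 0.9; Fleet C gets 4.7, best alternative 1.2. No profitable deviation — NE.
(Moderate, Max, Light): Fleet A can switch to Heavy (1.7 → 5.4). Not NE.
(Heavy, Heavy, Rest): Fleet B can switch to Max (2.5 → 5.3). Not NE.
(Heavy, Heavy, Light): Fleet A gets 5.8, best alternative 4.3; Fleet B gets 5.5, best alternative 2.8; Fleet C gets 5.7, best alternative 3.9. No profitable deviation — NE.
(Heavy, Max, Rest): Fleet A can switch to Moderate (0.7 → 5.7). Not NE.
(Heavy, Max, Light): Fleet B can switch to Heavy (2.8 → 5.5). Not NE.
(Max, Heavy, Rest): Fleet A can switch to Moderate (3.5 → 5.5). Not NE.
(Max, Heavy, Light): Fleet A can switch to Heavy (4.3 → 5.8). Not NE.
(Max, Max, Rest): Fleet A can switch to Moderate (0.3 → 5.7). Not NE.
(Max, Max, Light): Fleet A can switch to Heavy (3.1 → 5.4). Not NE.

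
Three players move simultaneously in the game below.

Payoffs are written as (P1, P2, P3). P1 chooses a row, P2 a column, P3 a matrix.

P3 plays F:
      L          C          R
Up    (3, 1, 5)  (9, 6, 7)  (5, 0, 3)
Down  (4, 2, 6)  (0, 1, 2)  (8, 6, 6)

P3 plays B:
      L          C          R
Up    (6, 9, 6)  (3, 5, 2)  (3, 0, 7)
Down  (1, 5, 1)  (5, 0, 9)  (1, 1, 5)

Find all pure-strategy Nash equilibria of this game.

(Up, L, F): P1 can switch to Down (3 → 4). Not NE.
(Up, L, B): P1 gets 6, best alternative 1; P2 gets 9, best alternative 5; P3 gets 6, best alternative 5. No profitable deviation — NE.
(Up, C, F): P1 gets 9, best alternative 0; P2 gets 6, best alternative 1; P3 gets 7, best alternative 2. No profitable deviation — NE.
(Up, C, B): P1 can switch to Down (3 → 5). Not NE.
(Up, R, F): P1 can switch to Down (5 → 8). Not NE.
(Up, R, B): P2 can switch to L (0 → 9). Not NE.
(Down, L, F): P2 can switch to R (2 → 6). Not NE.
(Down, L, B): P1 can switch to Up (1 → 6). Not NE.
(Down, C, F): P1 can switch to Up (0 → 9). Not NE.
(Down, C, B): P2 can switch to L (0 → 5). Not NE.
(Down, R, F): P1 gets 8, best alternative 5; P2 gets 6, best alternative 2; P3 gets 6, best alternative 5. No profitable deviation — NE.
(Down, R, B): P1 can switch to Up (1 → 3). Not NE.

Pure-strategy Nash equilibria: (Up, L, B) and (Up, C, F) and (Down, R, F)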